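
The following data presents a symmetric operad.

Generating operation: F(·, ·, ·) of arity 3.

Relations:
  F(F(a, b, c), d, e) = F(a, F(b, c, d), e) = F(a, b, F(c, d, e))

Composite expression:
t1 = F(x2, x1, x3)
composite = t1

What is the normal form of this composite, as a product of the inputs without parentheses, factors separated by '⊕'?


Key point: F is associative — brackets drop, the x-order remains.
F(x2, x1, x3) flattens to x2 ⊕ x1 ⊕ x3

x2 ⊕ x1 ⊕ x3


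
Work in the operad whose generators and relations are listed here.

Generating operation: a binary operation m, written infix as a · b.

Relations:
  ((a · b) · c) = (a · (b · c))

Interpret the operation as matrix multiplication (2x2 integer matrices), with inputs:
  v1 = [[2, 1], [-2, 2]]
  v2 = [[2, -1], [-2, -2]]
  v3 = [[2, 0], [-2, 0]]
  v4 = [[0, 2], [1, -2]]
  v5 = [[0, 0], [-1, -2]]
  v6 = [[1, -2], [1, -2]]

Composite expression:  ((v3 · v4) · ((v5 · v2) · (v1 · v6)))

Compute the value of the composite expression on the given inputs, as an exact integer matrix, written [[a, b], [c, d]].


(v3 · v4) = [[0, 4], [0, -4]]
(v5 · v2) = [[0, 0], [2, 5]]
(v1 · v6) = [[3, -6], [0, 0]]
((v5 · v2) · (v1 · v6)) = [[0, 0], [6, -12]]
((v3 · v4) · ((v5 · v2) · (v1 · v6))) = [[24, -48], [-24, 48]]

[[24, -48], [-24, 48]]


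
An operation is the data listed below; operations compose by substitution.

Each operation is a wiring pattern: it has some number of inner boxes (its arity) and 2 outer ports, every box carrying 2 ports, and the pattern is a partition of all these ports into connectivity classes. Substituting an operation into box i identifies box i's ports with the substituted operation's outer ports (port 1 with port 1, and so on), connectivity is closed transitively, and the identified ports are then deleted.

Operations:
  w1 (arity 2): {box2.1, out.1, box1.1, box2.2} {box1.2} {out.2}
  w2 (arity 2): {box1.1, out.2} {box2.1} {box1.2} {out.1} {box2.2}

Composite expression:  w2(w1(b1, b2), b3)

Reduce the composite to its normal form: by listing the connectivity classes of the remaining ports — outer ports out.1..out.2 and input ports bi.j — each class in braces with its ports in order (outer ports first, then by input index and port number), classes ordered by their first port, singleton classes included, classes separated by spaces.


Treat the ports identified at w2 as solder joints: merge, then drop.
after w1, the pattern on (b1, b2) reads {out.1, b1.1, b2.1, b2.2} {out.2} {b1.2} (out.j = its outer ports)
after w2, the pattern on (b1, b2, b3) reads {out.1} {out.2, b1.1, b2.1, b2.2} {b1.2} {b3.1} {b3.2} (out.j = its outer ports)

{out.1} {out.2, b1.1, b2.1, b2.2} {b1.2} {b3.1} {b3.2}


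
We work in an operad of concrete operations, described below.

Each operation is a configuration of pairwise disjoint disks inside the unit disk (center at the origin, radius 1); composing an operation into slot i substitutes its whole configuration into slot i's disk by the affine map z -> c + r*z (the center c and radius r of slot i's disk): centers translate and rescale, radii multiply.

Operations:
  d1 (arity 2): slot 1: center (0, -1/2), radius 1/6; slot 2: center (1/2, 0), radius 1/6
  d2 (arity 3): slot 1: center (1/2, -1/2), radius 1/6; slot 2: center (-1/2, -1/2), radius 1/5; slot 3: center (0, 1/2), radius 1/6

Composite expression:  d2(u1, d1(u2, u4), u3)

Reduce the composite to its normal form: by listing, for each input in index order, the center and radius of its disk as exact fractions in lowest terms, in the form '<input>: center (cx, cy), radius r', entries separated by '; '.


Nesting under d2 composes maps z -> c + r*z down each u-path.
input u1: composing its 1 substitution step yields center (1/2, -1/2), radius 1/6
input u2: composing its 2 substitution steps yields center (-1/2, -3/5), radius 1/30
input u4: composing its 2 substitution steps yields center (-2/5, -1/2), radius 1/30
input u3: composing its 1 substitution step yields center (0, 1/2), radius 1/6

u1: center (1/2, -1/2), radius 1/6; u2: center (-1/2, -3/5), radius 1/30; u3: center (0, 1/2), radius 1/6; u4: center (-2/5, -1/2), radius 1/30


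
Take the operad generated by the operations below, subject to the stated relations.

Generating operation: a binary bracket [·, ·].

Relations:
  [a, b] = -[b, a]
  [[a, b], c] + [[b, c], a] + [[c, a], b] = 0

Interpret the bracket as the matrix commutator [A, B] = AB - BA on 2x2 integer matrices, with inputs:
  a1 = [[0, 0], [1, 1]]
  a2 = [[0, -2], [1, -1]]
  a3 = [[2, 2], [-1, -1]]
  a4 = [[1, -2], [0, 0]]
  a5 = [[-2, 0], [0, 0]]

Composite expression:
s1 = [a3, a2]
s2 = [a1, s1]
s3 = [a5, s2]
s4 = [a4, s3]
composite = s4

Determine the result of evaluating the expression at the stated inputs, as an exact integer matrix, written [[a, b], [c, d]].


[[16, -16], [8, -16]]

[a3, a2] = [[0, -8], [-4, 0]]
[a1, [a3, a2]] = [[8, 8], [-4, -8]]
[a5, [a1, [a3, a2]]] = [[0, -16], [-8, 0]]
[a4, [a5, [a1, [a3, a2]]]] = [[16, -16], [8, -16]]


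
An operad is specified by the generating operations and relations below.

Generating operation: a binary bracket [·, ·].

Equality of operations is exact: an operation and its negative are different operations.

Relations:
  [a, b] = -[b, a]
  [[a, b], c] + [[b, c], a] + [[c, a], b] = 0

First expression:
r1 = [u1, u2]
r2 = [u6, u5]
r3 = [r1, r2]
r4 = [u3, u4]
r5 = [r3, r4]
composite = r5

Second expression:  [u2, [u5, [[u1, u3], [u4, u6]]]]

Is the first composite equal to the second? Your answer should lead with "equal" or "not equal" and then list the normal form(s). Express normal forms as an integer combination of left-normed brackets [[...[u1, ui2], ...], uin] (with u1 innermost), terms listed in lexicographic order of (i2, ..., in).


not equal; first: -[[[[[u1, u2], u5], u6], u3], u4] + [[[[[u1, u2], u5], u6], u4], u3] + [[[[[u1, u2], u6], u5], u3], u4] - [[[[[u1, u2], u6], u5], u4], u3]; second: [[[[[u1, u3], u4], u6], u5], u2] - [[[[[u1, u3], u6], u4], u5], u2]

Reducing the first expression gives -[[[[[u1, u2], u5], u6], u3], u4] + [[[[[u1, u2], u5], u6], u4], u3] + [[[[[u1, u2], u6], u5], u3], u4] - [[[[[u1, u2], u6], u5], u4], u3]
Reducing the second expression gives [[[[[u1, u3], u4], u6], u5], u2] - [[[[[u1, u3], u6], u4], u5], u2]
No match — not equal.


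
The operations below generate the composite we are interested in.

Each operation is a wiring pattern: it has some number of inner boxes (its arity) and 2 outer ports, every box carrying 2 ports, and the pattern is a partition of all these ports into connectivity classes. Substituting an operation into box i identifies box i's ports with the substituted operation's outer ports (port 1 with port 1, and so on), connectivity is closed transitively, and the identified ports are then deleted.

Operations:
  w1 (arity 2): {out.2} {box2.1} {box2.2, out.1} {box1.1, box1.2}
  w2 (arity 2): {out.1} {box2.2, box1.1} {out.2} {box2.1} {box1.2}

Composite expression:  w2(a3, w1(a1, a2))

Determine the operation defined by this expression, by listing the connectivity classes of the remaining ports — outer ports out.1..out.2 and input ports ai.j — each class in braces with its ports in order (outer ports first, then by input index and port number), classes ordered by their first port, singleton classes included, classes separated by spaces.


{out.1} {out.2} {a1.1, a1.2} {a2.1} {a2.2} {a3.1} {a3.2}

Two ports join when wires chain via w2-identified ports.
w1 over (a1, a2) gives {out.1, a2.2} {out.2} {a1.1, a1.2} {a2.1}, out.j being that stage's outer ports
w2 over (a3, a1, a2) gives {out.1} {out.2} {a1.1, a1.2} {a2.1} {a2.2} {a3.1} {a3.2}, out.j being that stage's outer ports


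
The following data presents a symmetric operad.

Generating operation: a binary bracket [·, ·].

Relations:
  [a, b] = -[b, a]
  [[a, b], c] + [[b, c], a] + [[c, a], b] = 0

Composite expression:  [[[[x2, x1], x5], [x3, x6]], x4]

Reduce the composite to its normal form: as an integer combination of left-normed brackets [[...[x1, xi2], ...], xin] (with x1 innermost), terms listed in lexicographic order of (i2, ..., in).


Antisymmetry and Jacobi reduce to x1-anchored left-normed brackets.
Composite bracket: [[[[x2, x1], x5], [x3, x6]], x4]
The bracket unfolds into 32 signed words via [a, b] = ab - ba (2^5 = 32).
Keep just the words that open with x1:
  sign of x1x2x5x3x6x4 is -1, so it contributes -[[[[[x1, x2], x5], x3], x6], x4]
  sign of x1x2x5x6x3x4 is +1, so it contributes +[[[[[x1, x2], x5], x6], x3], x4]

-[[[[[x1, x2], x5], x3], x6], x4] + [[[[[x1, x2], x5], x6], x3], x4]


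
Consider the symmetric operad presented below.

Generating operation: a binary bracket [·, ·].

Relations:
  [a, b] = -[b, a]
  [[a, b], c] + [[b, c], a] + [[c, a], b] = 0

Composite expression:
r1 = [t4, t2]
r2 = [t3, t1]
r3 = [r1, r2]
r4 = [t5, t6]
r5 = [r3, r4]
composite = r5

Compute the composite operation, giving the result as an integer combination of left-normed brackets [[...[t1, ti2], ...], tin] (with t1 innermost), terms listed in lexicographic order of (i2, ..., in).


A multilinear Lie element is pinned by t1-initial words (t1 innermost).
Composite bracket: [[[t4, t2], [t3, t1]], [t5, t6]]
Expanding via [a, b] = ab - ba: 32 signed words (2^5 = 32).
Collect the words opening with t1:
  t1t3t2t4t5t6 appears with sign -1, giving the term -[[[[[t1, t3], t2], t4], t5], t6]
  t1t3t2t4t6t5 appears with sign +1, giving the term +[[[[[t1, t3], t2], t4], t6], t5]
  t1t3t4t2t5t6 appears with sign +1, giving the term +[[[[[t1, t3], t4], t2], t5], t6]
  t1t3t4t2t6t5 appears with sign -1, giving the term -[[[[[t1, t3], t4], t2], t6], t5]

-[[[[[t1, t3], t2], t4], t5], t6] + [[[[[t1, t3], t2], t4], t6], t5] + [[[[[t1, t3], t4], t2], t5], t6] - [[[[[t1, t3], t4], t2], t6], t5]


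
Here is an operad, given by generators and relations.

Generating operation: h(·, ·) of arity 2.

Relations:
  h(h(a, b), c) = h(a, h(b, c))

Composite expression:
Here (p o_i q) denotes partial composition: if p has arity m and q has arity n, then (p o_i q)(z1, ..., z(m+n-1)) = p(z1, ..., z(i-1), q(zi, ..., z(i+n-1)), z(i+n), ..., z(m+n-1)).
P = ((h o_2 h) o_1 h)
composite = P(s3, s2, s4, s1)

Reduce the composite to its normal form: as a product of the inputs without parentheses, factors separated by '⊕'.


Under associativity of h, the answer is the s's in reading order.
h(s3, s2) reduces to s3 ⊕ s2
h(s4, s1) reduces to s4 ⊕ s1
h(h(s3, s2), h(s4, s1)) reduces to s3 ⊕ s2 ⊕ s4 ⊕ s1

s3 ⊕ s2 ⊕ s4 ⊕ s1


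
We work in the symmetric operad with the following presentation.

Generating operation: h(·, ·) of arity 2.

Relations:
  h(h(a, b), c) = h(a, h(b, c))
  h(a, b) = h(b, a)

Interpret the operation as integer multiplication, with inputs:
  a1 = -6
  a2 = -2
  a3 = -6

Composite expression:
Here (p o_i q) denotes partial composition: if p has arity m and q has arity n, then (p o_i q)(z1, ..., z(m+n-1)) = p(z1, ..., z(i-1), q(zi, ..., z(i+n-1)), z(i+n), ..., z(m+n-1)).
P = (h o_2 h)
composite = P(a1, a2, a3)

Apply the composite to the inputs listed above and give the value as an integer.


-72


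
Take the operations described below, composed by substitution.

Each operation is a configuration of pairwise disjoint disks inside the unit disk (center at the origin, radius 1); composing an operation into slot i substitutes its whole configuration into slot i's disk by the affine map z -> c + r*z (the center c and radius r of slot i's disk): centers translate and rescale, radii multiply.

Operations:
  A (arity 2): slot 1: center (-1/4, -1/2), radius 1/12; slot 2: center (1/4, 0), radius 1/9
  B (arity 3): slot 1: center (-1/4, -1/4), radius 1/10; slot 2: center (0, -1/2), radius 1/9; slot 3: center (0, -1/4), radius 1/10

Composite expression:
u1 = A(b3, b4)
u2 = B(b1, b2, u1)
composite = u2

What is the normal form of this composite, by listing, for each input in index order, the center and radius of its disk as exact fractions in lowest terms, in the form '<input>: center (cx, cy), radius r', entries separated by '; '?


b1: center (-1/4, -1/4), radius 1/10; b2: center (0, -1/2), radius 1/9; b3: center (-1/40, -3/10), radius 1/120; b4: center (1/40, -1/4), radius 1/90


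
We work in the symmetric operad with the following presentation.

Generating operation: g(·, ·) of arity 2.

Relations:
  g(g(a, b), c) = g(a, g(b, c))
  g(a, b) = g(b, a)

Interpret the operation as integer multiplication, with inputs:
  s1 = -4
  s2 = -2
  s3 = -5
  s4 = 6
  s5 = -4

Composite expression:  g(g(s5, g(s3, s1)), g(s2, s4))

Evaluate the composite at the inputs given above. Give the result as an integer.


960

g(s3, s1) = 20
g(s5, g(s3, s1)) = -80
g(s2, s4) = -12
g(g(s5, g(s3, s1)), g(s2, s4)) = 960


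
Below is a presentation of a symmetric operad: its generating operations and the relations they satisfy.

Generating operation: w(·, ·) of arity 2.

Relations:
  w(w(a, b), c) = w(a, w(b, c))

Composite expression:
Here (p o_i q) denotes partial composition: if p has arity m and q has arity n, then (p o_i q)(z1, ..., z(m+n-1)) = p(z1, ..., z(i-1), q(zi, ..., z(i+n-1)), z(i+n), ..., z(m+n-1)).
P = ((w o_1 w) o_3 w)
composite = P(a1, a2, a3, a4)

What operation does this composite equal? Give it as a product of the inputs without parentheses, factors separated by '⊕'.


Every regrouping of w is equal, so read the a-inputs in written order.
w(a1, a2) reduces to a1 ⊕ a2
w(a3, a4) reduces to a3 ⊕ a4
w(w(a1, a2), w(a3, a4)) reduces to a1 ⊕ a2 ⊕ a3 ⊕ a4

a1 ⊕ a2 ⊕ a3 ⊕ a4


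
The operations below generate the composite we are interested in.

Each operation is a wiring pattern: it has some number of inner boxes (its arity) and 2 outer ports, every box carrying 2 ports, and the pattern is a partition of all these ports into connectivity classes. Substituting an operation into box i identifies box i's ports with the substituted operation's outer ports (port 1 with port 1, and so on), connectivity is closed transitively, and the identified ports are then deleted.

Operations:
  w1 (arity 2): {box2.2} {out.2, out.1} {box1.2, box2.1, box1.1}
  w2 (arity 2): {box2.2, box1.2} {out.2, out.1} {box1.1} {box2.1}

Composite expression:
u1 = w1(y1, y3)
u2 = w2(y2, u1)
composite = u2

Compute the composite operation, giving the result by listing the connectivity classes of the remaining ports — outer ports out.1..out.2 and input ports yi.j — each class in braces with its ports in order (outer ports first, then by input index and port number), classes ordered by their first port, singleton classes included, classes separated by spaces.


After gluing at w2, chains via deleted ports link the y-ports.
the subtree at w1 composes to {out.1, out.2} {y1.1, y1.2, y3.1} {y3.2} on (y1, y3); out.j = own outer ports
the subtree at w2 composes to {out.1, out.2} {y1.1, y1.2, y3.1} {y2.1} {y2.2} {y3.2} on (y2, y1, y3); out.j = own outer ports

{out.1, out.2} {y1.1, y1.2, y3.1} {y2.1} {y2.2} {y3.2}


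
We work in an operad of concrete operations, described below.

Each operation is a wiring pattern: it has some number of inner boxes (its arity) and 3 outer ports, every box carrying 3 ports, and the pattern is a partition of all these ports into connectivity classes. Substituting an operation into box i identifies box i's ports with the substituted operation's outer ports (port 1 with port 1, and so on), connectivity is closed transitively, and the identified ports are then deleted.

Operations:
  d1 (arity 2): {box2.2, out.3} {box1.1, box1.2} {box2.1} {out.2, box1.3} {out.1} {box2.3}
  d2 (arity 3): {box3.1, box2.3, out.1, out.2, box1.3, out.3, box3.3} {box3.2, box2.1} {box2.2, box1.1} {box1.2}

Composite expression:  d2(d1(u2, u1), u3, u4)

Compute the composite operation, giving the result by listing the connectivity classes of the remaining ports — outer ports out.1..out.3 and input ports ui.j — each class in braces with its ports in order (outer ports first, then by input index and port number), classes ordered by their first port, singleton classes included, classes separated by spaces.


{out.1, out.2, out.3, u1.2, u3.3, u4.1, u4.3} {u1.1} {u1.3} {u2.1, u2.2} {u2.3} {u3.1, u4.2} {u3.2}

After gluing at d2, chains via deleted ports link the u-ports.
through d1, on inputs (u2, u1): {out.1} {out.2, u2.3} {out.3, u1.2} {u1.1} {u1.3} {u2.1, u2.2} (out.j = stage outer ports)
through d2, on inputs (u2, u1, u3, u4): {out.1, out.2, out.3, u1.2, u3.3, u4.1, u4.3} {u1.1} {u1.3} {u2.1, u2.2} {u2.3} {u3.1, u4.2} {u3.2} (out.j = stage outer ports)


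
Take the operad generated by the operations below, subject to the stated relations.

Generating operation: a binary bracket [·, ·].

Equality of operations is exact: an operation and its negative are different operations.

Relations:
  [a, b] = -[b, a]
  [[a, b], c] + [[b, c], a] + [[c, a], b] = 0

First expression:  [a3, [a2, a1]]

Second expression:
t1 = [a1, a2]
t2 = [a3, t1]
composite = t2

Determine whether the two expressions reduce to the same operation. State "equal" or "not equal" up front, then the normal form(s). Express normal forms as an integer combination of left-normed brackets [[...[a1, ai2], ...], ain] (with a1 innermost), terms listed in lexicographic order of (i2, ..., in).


not equal: they reduce to [[a1, a2], a3] and -[[a1, a2], a3]

The first expression reduces to [[a1, a2], a3]
The second expression reduces to -[[a1, a2], a3]
Different reductions; not equal.


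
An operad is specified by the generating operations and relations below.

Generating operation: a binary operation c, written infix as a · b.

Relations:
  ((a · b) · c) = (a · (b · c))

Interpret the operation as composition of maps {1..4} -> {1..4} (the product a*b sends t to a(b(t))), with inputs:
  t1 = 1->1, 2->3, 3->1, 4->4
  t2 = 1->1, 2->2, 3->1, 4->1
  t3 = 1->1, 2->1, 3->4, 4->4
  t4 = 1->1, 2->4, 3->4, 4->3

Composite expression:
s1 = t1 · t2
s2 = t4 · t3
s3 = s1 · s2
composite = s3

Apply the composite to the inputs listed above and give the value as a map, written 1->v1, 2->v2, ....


1->1, 2->1, 3->1, 4->1

(t1 · t2) = 1->1, 2->3, 3->1, 4->1
(t4 · t3) = 1->1, 2->1, 3->3, 4->3
((t1 · t2) · (t4 · t3)) = 1->1, 2->1, 3->1, 4->1


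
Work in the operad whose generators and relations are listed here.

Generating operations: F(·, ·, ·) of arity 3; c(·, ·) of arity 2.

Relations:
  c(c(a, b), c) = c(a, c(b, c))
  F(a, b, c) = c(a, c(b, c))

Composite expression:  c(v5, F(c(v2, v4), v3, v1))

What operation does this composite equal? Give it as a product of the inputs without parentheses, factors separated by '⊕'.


All parenthesizations of c agree; list the v-inputs left to right.
c(v2, v4) collapses to v2 ⊕ v4
F(c(v2, v4), v3, v1) collapses to v2 ⊕ v4 ⊕ v3 ⊕ v1
c(v5, F(c(v2, v4), v3, v1)) collapses to v5 ⊕ v2 ⊕ v4 ⊕ v3 ⊕ v1

v5 ⊕ v2 ⊕ v4 ⊕ v3 ⊕ v1


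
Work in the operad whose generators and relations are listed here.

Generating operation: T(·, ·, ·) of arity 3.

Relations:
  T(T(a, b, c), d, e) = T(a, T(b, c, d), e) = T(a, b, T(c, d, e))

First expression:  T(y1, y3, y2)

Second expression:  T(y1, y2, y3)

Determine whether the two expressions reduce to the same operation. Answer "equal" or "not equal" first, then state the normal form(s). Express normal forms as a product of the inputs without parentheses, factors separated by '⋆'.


not equal — first y1 ⋆ y3 ⋆ y2, second y1 ⋆ y2 ⋆ y3


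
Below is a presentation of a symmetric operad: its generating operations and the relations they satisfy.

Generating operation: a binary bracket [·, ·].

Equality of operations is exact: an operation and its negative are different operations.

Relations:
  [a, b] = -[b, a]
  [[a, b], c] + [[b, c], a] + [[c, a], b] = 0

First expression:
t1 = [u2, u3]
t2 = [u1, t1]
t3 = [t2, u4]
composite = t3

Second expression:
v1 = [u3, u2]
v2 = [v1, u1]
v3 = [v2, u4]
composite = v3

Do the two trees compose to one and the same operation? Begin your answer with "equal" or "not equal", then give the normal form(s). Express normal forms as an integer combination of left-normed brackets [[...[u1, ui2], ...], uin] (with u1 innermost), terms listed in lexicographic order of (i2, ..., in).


equal — both sides give [[[u1, u2], u3], u4] - [[[u1, u3], u2], u4]

Normal form of the first expression: [[[u1, u2], u3], u4] - [[[u1, u3], u2], u4]
Normal form of the second expression: [[[u1, u2], u3], u4] - [[[u1, u3], u2], u4]
Identical normal forms: equal.


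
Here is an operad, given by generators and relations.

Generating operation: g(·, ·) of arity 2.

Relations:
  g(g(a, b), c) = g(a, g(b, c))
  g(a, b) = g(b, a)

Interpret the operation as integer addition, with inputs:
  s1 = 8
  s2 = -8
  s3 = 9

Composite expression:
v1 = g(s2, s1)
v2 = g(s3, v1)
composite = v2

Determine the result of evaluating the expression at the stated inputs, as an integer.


g(s2, s1) = 0
g(s3, g(s2, s1)) = 9

9


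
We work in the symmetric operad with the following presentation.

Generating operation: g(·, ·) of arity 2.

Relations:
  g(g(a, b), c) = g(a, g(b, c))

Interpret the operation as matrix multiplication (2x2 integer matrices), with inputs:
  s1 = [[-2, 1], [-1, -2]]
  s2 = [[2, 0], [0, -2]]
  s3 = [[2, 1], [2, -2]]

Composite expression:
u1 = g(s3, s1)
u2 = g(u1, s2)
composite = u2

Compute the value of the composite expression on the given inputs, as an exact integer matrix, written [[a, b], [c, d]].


[[-10, 0], [-4, -12]]

g(s3, s1) = [[-5, 0], [-2, 6]]
g(g(s3, s1), s2) = [[-10, 0], [-4, -12]]


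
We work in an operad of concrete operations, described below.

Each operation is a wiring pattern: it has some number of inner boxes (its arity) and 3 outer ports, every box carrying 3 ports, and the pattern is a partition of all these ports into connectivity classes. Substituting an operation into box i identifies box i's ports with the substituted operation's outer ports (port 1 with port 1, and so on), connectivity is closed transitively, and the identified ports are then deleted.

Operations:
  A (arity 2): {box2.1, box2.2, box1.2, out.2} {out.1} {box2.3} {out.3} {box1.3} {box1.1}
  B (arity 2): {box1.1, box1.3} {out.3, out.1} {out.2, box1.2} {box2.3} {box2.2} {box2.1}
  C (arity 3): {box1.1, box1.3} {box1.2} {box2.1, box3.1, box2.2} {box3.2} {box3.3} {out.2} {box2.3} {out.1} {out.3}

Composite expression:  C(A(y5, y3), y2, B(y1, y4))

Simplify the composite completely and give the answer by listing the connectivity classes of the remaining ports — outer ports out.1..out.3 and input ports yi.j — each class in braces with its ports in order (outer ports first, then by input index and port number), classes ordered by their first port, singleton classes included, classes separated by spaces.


{out.1} {out.2} {out.3} {y1.1, y1.3} {y1.2} {y2.1, y2.2} {y2.3} {y3.1, y3.2, y5.2} {y3.3} {y4.1} {y4.2} {y4.3} {y5.1} {y5.3}

Two ports join when wires chain via C-identified ports.
A over (y5, y3) gives {out.1} {out.2, y3.1, y3.2, y5.2} {out.3} {y3.3} {y5.1} {y5.3}, out.j being that stage's outer ports
B over (y1, y4) gives {out.1, out.3} {out.2, y1.2} {y1.1, y1.3} {y4.1} {y4.2} {y4.3}, out.j being that stage's outer ports
C over (y5, y3, y2, y1, y4) gives {out.1} {out.2} {out.3} {y1.1, y1.3} {y1.2} {y2.1, y2.2} {y2.3} {y3.1, y3.2, y5.2} {y3.3} {y4.1} {y4.2} {y4.3} {y5.1} {y5.3}, out.j being that stage's outer ports


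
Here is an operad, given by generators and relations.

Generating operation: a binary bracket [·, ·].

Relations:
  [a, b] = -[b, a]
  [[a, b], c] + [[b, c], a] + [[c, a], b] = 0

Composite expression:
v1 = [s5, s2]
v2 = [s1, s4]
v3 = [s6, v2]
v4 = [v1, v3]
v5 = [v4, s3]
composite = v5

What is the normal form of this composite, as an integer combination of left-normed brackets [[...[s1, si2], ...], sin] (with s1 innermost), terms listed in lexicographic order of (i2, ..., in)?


A multilinear Lie element is pinned by s1-initial words (s1 innermost).
Composite bracket: [[[s5, s2], [s6, [s1, s4]]], s3]
Each bracket splits as ab - ba, giving 32 signed words (2^5 = 32).
Collect the words opening with s1:
  the word s1s4s6s2s5s3 carries sign -1 and contributes -[[[[[s1, s4], s6], s2], s5], s3]
  the word s1s4s6s5s2s3 carries sign +1 and contributes +[[[[[s1, s4], s6], s5], s2], s3]

-[[[[[s1, s4], s6], s2], s5], s3] + [[[[[s1, s4], s6], s5], s2], s3]


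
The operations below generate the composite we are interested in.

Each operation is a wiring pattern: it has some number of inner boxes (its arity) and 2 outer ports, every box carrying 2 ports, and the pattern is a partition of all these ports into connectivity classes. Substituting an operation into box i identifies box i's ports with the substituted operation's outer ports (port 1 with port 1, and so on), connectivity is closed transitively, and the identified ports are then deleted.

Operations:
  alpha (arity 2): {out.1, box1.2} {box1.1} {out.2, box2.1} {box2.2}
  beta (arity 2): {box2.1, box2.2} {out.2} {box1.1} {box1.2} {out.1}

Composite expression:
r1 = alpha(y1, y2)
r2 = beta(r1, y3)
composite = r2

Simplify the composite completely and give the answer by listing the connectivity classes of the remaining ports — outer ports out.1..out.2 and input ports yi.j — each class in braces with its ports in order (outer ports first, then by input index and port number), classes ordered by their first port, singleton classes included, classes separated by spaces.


{out.1} {out.2} {y1.1} {y1.2} {y2.1} {y2.2} {y3.1, y3.2}

Substituting into beta glues patterns; closure does the rest.
the subtree at alpha composes to {out.1, y1.2} {out.2, y2.1} {y1.1} {y2.2} on (y1, y2); out.j = own outer ports
the subtree at beta composes to {out.1} {out.2} {y1.1} {y1.2} {y2.1} {y2.2} {y3.1, y3.2} on (y1, y2, y3); out.j = own outer ports


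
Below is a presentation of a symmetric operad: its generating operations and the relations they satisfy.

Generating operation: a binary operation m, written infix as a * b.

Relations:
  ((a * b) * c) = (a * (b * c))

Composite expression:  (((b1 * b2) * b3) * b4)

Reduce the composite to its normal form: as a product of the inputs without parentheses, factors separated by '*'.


Under associativity of m, the answer is the b's in reading order.
(b1 * b2) unparenthesizes to b1 * b2
((b1 * b2) * b3) unparenthesizes to b1 * b2 * b3
(((b1 * b2) * b3) * b4) unparenthesizes to b1 * b2 * b3 * b4

b1 * b2 * b3 * b4


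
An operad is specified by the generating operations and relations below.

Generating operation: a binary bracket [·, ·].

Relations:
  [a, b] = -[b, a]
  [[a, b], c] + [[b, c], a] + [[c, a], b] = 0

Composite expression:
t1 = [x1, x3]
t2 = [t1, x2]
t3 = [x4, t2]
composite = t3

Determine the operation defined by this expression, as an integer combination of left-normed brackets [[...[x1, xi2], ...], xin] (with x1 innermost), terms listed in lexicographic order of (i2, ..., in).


-[[[x1, x3], x2], x4]

Left-normed coefficients sit on the x1-initial expansion words.
Composite bracket: [x4, [[x1, x3], x2]]
Applying ab - ba throughout gives 8 signed words (2^3 = 8).
Words beginning with x1 determine it all:
  word x1x3x2x4 has sign -1, contributing -[[[x1, x3], x2], x4]


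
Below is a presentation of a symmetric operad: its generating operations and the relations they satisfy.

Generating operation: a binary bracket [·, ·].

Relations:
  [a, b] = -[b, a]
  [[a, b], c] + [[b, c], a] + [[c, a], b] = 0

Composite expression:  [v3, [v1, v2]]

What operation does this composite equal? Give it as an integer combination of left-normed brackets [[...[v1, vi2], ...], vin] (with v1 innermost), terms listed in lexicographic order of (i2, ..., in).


Skip Jacobi rewriting: expand, keep v1-initial words, read off terms.
Composite bracket: [v3, [v1, v2]]
Applying ab - ba throughout gives 4 signed words (2^2 = 4).
Collect the words opening with v1:
  word v1v2v3 has sign -1, contributing -[[v1, v2], v3]

-[[v1, v2], v3]


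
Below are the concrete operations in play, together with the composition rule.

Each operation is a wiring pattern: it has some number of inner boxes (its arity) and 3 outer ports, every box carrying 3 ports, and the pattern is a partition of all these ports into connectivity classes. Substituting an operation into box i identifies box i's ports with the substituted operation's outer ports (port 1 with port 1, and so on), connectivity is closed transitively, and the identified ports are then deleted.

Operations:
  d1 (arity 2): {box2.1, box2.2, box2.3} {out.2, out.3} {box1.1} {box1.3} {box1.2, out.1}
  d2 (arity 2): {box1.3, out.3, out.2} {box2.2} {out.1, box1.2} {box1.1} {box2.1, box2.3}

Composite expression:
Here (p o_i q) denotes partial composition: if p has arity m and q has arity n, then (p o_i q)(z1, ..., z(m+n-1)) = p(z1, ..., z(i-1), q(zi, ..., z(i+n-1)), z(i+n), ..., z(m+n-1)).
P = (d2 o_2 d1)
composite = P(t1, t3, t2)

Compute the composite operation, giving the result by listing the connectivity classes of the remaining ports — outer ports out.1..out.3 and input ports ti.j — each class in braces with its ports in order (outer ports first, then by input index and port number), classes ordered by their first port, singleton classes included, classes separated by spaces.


Two ports join when wires chain via d2-identified ports.
d1 over (t3, t2) gives {out.1, t3.2} {out.2, out.3} {t2.1, t2.2, t2.3} {t3.1} {t3.3}, out.j being that stage's outer ports
d2 over (t1, t3, t2) gives {out.1, t1.2} {out.2, out.3, t1.3} {t1.1} {t2.1, t2.2, t2.3} {t3.1} {t3.2} {t3.3}, out.j being that stage's outer ports

{out.1, t1.2} {out.2, out.3, t1.3} {t1.1} {t2.1, t2.2, t2.3} {t3.1} {t3.2} {t3.3}


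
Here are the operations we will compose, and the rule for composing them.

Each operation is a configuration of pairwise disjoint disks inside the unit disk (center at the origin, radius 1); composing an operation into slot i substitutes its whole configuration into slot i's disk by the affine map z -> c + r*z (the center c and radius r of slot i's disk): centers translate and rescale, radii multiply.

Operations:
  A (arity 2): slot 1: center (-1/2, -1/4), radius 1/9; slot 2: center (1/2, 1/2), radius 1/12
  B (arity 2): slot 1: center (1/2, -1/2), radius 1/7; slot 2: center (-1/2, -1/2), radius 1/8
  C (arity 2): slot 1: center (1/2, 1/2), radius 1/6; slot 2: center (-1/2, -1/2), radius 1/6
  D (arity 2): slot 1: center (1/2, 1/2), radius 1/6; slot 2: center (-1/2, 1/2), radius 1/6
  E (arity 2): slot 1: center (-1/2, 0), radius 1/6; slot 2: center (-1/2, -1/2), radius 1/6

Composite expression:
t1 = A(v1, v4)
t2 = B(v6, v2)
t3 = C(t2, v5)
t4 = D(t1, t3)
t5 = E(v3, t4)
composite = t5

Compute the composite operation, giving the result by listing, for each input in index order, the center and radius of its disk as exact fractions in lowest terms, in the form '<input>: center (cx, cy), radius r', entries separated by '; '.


v1: center (-31/72, -61/144), radius 1/324; v2: center (-247/432, -175/432), radius 1/1728; v3: center (-1/2, 0), radius 1/6; v4: center (-29/72, -29/72), radius 1/432; v5: center (-43/72, -31/72), radius 1/216; v6: center (-245/432, -175/432), radius 1/1512

Follow each v-input down from E: c' goes to c + r*c', radius to r*r'.
tracing v3 down its 1-map path: center (-1/2, 0), radius 1/6
tracing v1 down its 3-map path: center (-31/72, -61/144), radius 1/324
tracing v4 down its 3-map path: center (-29/72, -29/72), radius 1/432
tracing v6 down its 4-map path: center (-245/432, -175/432), radius 1/1512
tracing v2 down its 4-map path: center (-247/432, -175/432), radius 1/1728
tracing v5 down its 3-map path: center (-43/72, -31/72), radius 1/216


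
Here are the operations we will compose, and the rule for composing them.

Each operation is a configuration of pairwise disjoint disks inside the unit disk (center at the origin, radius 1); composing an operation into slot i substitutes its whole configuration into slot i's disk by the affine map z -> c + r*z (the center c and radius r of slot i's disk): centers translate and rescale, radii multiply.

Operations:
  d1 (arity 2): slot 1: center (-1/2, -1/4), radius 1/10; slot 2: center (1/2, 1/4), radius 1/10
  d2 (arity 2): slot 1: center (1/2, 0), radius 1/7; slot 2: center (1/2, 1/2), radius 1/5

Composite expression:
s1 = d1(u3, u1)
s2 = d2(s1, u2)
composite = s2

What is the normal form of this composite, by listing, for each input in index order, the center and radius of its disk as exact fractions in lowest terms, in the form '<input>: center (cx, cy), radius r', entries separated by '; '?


u1: center (4/7, 1/28), radius 1/70; u2: center (1/2, 1/2), radius 1/5; u3: center (3/7, -1/28), radius 1/70

Only the slot chain above each u matters under d2; compose those maps.
tracing u3 down its 2-map path: center (3/7, -1/28), radius 1/70
tracing u1 down its 2-map path: center (4/7, 1/28), radius 1/70
tracing u2 down its 1-map path: center (1/2, 1/2), radius 1/5


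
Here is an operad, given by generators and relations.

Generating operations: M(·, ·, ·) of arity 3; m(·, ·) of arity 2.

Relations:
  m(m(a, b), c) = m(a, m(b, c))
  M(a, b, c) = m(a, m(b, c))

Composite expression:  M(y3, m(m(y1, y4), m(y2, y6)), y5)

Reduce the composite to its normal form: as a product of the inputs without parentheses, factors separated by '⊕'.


y3 ⊕ y1 ⊕ y4 ⊕ y2 ⊕ y6 ⊕ y5

All parenthesizations of M agree; list the y-inputs left to right.
m(y1, y4) flattens to y1 ⊕ y4
m(y2, y6) flattens to y2 ⊕ y6
m(m(y1, y4), m(y2, y6)) flattens to y1 ⊕ y4 ⊕ y2 ⊕ y6
M(y3, m(m(y1, y4), m(y2, y6)), y5) flattens to y3 ⊕ y1 ⊕ y4 ⊕ y2 ⊕ y6 ⊕ y5


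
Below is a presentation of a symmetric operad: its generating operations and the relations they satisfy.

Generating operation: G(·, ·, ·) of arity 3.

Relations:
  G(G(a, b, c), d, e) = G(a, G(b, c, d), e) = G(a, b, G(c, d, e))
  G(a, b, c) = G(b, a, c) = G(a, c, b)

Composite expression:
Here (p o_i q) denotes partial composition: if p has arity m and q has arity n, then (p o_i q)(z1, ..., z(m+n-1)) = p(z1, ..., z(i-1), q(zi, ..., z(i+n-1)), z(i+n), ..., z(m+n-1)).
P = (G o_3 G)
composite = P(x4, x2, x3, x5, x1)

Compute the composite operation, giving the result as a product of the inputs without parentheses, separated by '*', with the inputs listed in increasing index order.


Shape and order are irrelevant to G; the x-input set decides.
G(x3, x5, x1) flattens to x3 * x5 * x1
G(x4, x2, G(x3, x5, x1)) flattens to x4 * x2 * x3 * x5 * x1
sorting the factors by input index: x1 * x2 * x3 * x4 * x5

x1 * x2 * x3 * x4 * x5


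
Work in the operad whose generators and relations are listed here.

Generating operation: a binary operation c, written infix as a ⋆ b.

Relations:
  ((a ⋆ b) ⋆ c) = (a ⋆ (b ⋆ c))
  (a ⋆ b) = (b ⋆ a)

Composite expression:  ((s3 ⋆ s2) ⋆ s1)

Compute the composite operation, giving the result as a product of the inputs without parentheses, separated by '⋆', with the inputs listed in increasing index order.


Any arrangement under c is one operation, so sort the s-inputs.
(s3 ⋆ s2) reduces to s3 ⋆ s2
((s3 ⋆ s2) ⋆ s1) reduces to s3 ⋆ s2 ⋆ s1
sorting the factors by input index: s1 ⋆ s2 ⋆ s3

s1 ⋆ s2 ⋆ s3


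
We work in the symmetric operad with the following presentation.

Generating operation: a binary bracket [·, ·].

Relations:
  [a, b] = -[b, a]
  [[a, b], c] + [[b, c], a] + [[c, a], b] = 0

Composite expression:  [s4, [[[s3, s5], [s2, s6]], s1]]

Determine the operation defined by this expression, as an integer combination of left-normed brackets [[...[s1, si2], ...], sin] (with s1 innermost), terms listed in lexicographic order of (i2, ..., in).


-[[[[[s1, s2], s6], s3], s5], s4] + [[[[[s1, s2], s6], s5], s3], s4] + [[[[[s1, s3], s5], s2], s6], s4] - [[[[[s1, s3], s5], s6], s2], s4] - [[[[[s1, s5], s3], s2], s6], s4] + [[[[[s1, s5], s3], s6], s2], s4] + [[[[[s1, s6], s2], s3], s5], s4] - [[[[[s1, s6], s2], s5], s3], s4]

Expand each bracket as ab - ba; the s1-initial words give the coefficients.
Composite bracket: [s4, [[[s3, s5], [s2, s6]], s1]]
Full expansion: 32 signed words from ab - ba (2^5 = 32).
Keep just the words that open with s1:
  s1s2s6s3s5s4 (sign -1) contributes -[[[[[s1, s2], s6], s3], s5], s4]
  s1s2s6s5s3s4 (sign +1) contributes +[[[[[s1, s2], s6], s5], s3], s4]
  s1s3s5s2s6s4 (sign +1) contributes +[[[[[s1, s3], s5], s2], s6], s4]
  s1s3s5s6s2s4 (sign -1) contributes -[[[[[s1, s3], s5], s6], s2], s4]
  s1s5s3s2s6s4 (sign -1) contributes -[[[[[s1, s5], s3], s2], s6], s4]
  s1s5s3s6s2s4 (sign +1) contributes +[[[[[s1, s5], s3], s6], s2], s4]
  s1s6s2s3s5s4 (sign +1) contributes +[[[[[s1, s6], s2], s3], s5], s4]
  s1s6s2s5s3s4 (sign -1) contributes -[[[[[s1, s6], s2], s5], s3], s4]


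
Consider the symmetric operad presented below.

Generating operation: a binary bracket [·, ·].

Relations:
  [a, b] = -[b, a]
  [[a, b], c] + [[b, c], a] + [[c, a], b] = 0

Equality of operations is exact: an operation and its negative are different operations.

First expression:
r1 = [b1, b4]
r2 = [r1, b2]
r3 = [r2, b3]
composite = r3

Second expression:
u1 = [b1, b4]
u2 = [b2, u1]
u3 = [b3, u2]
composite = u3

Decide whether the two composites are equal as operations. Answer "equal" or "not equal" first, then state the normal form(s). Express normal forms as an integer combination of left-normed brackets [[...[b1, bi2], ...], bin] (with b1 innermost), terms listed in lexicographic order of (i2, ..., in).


The first expression, normalized: [[[b1, b4], b2], b3]
The second expression, normalized: [[[b1, b4], b2], b3]
One common form — equal.

equal: each reduces to [[[b1, b4], b2], b3]


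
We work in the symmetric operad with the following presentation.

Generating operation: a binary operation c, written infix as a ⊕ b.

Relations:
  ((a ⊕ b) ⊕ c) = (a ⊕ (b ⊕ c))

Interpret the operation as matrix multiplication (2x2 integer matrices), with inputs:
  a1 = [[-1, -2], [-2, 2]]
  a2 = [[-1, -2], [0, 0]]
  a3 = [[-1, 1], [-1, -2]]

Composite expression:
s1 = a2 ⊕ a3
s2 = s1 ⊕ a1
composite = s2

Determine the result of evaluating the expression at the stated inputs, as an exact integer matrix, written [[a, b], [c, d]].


[[-9, 0], [0, 0]]

(a2 ⊕ a3) = [[3, 3], [0, 0]]
((a2 ⊕ a3) ⊕ a1) = [[-9, 0], [0, 0]]


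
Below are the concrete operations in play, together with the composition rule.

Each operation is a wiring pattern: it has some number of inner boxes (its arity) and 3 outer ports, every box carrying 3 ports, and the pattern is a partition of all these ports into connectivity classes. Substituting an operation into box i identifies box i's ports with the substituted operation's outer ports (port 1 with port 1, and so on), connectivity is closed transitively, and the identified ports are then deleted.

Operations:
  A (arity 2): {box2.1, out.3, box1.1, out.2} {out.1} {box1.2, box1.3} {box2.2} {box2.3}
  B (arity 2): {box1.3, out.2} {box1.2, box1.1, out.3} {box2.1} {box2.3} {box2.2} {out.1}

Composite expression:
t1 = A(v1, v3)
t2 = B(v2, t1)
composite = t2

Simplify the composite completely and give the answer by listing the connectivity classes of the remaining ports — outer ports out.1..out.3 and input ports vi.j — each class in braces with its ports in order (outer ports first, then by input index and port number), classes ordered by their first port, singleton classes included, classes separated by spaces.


{out.1} {out.2, v2.3} {out.3, v2.1, v2.2} {v1.1, v3.1} {v1.2, v1.3} {v3.2} {v3.3}

Connectivity passes through glued B-boundaries; trace each wire chain.
stage A: inputs (v1, v3), connectivity {out.1} {out.2, out.3, v1.1, v3.1} {v1.2, v1.3} {v3.2} {v3.3}, out.j its boundary
stage B: inputs (v2, v1, v3), connectivity {out.1} {out.2, v2.3} {out.3, v2.1, v2.2} {v1.1, v3.1} {v1.2, v1.3} {v3.2} {v3.3}, out.j its boundary


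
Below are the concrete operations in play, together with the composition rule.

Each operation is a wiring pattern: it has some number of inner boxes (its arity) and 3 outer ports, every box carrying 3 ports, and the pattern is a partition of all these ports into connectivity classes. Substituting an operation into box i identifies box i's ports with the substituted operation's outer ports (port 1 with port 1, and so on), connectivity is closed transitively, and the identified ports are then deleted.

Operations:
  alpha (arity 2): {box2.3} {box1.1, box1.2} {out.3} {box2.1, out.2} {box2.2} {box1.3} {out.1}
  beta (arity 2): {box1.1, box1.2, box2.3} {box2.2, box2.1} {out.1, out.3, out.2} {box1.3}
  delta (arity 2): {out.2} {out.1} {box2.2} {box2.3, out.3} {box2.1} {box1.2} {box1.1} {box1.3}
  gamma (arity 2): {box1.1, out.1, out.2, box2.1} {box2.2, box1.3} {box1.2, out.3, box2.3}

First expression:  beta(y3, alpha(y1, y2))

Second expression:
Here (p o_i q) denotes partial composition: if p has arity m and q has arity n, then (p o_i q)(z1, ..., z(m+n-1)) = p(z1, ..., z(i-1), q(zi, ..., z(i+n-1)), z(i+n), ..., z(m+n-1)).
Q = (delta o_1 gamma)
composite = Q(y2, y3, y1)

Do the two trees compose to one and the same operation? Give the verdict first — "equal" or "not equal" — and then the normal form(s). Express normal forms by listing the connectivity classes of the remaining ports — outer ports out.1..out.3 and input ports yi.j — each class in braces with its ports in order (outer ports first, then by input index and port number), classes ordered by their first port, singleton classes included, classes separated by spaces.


not equal: they reduce to {out.1, out.2, out.3} {y1.1, y1.2} {y1.3} {y2.1} {y2.2} {y2.3} {y3.1, y3.2} {y3.3} and {out.1} {out.2} {out.3, y1.3} {y1.1} {y1.2} {y2.1, y3.1} {y2.2, y3.3} {y2.3, y3.2}

The first composite normalizes to {out.1, out.2, out.3} {y1.1, y1.2} {y1.3} {y2.1} {y2.2} {y2.3} {y3.1, y3.2} {y3.3}
The second composite normalizes to {out.1} {out.2} {out.3, y1.3} {y1.1} {y1.2} {y2.1, y3.1} {y2.2, y3.3} {y2.3, y3.2}
The forms do not match — not equal.
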